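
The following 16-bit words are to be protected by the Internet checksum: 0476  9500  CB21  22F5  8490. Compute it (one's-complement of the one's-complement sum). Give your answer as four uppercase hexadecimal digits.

One's-complement addition (fold any carry out of bit 15 back into bit 0):
  0x0476 + 0x9500 = 0x09976
  0x9976 + 0xCB21 = 0x16497 → wrap carry → 0x6498
  0x6498 + 0x22F5 = 0x0878D
  0x878D + 0x8490 = 0x10C1D → wrap carry → 0x0C1E
One's-complement sum = 0x0C1E.
Checksum = ~0x0C1E & 0xFFFF = 0xF3E1.

F3E1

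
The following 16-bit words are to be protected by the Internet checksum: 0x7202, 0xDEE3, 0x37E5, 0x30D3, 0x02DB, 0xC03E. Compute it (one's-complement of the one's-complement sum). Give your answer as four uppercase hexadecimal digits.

8347

One's-complement addition (fold any carry out of bit 15 back into bit 0):
  0x7202 + 0xDEE3 = 0x150E5 → wrap carry → 0x50E6
  0x50E6 + 0x37E5 = 0x088CB
  0x88CB + 0x30D3 = 0x0B99E
  0xB99E + 0x02DB = 0x0BC79
  0xBC79 + 0xC03E = 0x17CB7 → wrap carry → 0x7CB8
One's-complement sum = 0x7CB8.
Checksum = ~0x7CB8 & 0xFFFF = 0x8347.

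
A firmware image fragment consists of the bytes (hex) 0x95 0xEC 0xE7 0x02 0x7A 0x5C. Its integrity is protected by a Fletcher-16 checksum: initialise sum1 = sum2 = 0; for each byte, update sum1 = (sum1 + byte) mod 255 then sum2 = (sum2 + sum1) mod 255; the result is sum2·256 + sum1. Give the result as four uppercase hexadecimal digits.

Running sums (mod 255):
  after byte 0 (0x95): sum1=149, sum2=149
  after byte 1 (0xEC): sum1=130, sum2=24
  after byte 2 (0xE7): sum1=106, sum2=130
  after byte 3 (0x02): sum1=108, sum2=238
  after byte 4 (0x7A): sum1=230, sum2=213
  after byte 5 (0x5C): sum1=67, sum2=25
Checksum = sum2·256 + sum1 = 25·256 + 67 = 6467 = 0x1943.

1943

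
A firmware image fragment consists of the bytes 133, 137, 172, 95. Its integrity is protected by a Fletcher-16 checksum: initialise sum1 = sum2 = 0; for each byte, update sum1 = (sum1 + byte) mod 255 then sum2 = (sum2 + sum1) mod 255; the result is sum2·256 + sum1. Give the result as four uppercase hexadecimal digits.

6B1B

Running sums (mod 255):
  after byte 0 (133): sum1=133, sum2=133
  after byte 1 (137): sum1=15, sum2=148
  after byte 2 (172): sum1=187, sum2=80
  after byte 3 (95): sum1=27, sum2=107
Checksum = sum2·256 + sum1 = 107·256 + 27 = 27419 = 0x6B1B.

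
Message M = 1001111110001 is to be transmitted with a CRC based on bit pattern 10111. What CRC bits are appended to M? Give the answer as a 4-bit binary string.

Append 4 zeros: 10011111100010000. Divide by 10111 (XOR where the leading bit is 1):
  pos 0: 10011 XOR 10111 = 00100
  pos 2: 10011 XOR 10111 = 00100
  pos 4: 10011 XOR 10111 = 00100
  pos 6: 10000 XOR 10111 = 00111
  pos 8: 11101 XOR 10111 = 01010
  pos 9: 10100 XOR 10111 = 00011
  pos 12: 11000 XOR 10111 = 01111
Remainder (last 4 bits) = 1111. This is the CRC / FCS.

1111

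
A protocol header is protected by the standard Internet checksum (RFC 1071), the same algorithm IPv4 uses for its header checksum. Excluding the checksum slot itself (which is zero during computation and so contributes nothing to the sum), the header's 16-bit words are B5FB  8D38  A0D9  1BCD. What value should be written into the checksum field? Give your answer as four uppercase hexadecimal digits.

0025

One's-complement addition (fold any carry out of bit 15 back into bit 0):
  0xB5FB + 0x8D38 = 0x14333 → wrap carry → 0x4334
  0x4334 + 0xA0D9 = 0x0E40D
  0xE40D + 0x1BCD = 0x0FFDA
One's-complement sum = 0xFFDA.
Checksum = ~0xFFDA & 0xFFFF = 0x0025.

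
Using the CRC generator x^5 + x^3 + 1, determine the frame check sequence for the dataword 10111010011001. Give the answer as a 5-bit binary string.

Append 5 zeros: 1011101001100100000. Divide by 101001 (XOR where the leading bit is 1):
  pos 0: 101110 XOR 101001 = 000111
  pos 3: 111100 XOR 101001 = 010101
  pos 4: 101011 XOR 101001 = 000010
  pos 8: 101001 XOR 101001 = 000000
Remainder (last 5 bits) = 00000. This is the CRC / FCS.

00000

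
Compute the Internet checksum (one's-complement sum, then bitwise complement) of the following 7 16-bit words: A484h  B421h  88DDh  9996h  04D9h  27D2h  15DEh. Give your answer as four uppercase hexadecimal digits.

425C

One's-complement addition (fold any carry out of bit 15 back into bit 0):
  0xA484 + 0xB421 = 0x158A5 → wrap carry → 0x58A6
  0x58A6 + 0x88DD = 0x0E183
  0xE183 + 0x9996 = 0x17B19 → wrap carry → 0x7B1A
  0x7B1A + 0x04D9 = 0x07FF3
  0x7FF3 + 0x27D2 = 0x0A7C5
  0xA7C5 + 0x15DE = 0x0BDA3
One's-complement sum = 0xBDA3.
Checksum = ~0xBDA3 & 0xFFFF = 0x425C.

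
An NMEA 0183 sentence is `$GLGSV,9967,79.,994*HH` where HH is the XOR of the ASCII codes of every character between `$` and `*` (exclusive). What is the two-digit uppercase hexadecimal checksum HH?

XOR the ASCII codes of the payload characters:
  'G' = 0x47 → acc = 0x47
  'L' = 0x4C → acc = 0x0B
  'G' = 0x47 → acc = 0x4C
  'S' = 0x53 → acc = 0x1F
  'V' = 0x56 → acc = 0x49
  ',' = 0x2C → acc = 0x65
  '9' = 0x39 → acc = 0x5C
  '9' = 0x39 → acc = 0x65
  '6' = 0x36 → acc = 0x53
  '7' = 0x37 → acc = 0x64
  ',' = 0x2C → acc = 0x48
  '7' = 0x37 → acc = 0x7F
  '9' = 0x39 → acc = 0x46
  '.' = 0x2E → acc = 0x68
  ',' = 0x2C → acc = 0x44
  '9' = 0x39 → acc = 0x7D
  '9' = 0x39 → acc = 0x44
  '4' = 0x34 → acc = 0x70
Checksum = 0x70.

70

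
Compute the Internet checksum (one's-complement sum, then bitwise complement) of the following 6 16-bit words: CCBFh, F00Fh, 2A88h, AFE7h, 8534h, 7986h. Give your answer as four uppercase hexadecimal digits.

6A05

One's-complement addition (fold any carry out of bit 15 back into bit 0):
  0xCCBF + 0xF00F = 0x1BCCE → wrap carry → 0xBCCF
  0xBCCF + 0x2A88 = 0x0E757
  0xE757 + 0xAFE7 = 0x1973E → wrap carry → 0x973F
  0x973F + 0x8534 = 0x11C73 → wrap carry → 0x1C74
  0x1C74 + 0x7986 = 0x095FA
One's-complement sum = 0x95FA.
Checksum = ~0x95FA & 0xFFFF = 0x6A05.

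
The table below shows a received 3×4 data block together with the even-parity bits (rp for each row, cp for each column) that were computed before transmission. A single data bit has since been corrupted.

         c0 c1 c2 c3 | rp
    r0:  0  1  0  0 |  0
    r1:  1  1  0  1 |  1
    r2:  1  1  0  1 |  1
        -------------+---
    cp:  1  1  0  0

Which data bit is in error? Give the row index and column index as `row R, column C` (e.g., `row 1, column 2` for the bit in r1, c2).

Recompute each row's even parity and compare to rp:
  r0: data parity 1, sent rp 0 → mismatch
  r1: data parity 1, sent rp 1 → ok
  r2: data parity 1, sent rp 1 → ok
Recompute each column's even parity and compare to cp:
  c0: data parity 0, sent cp 1 → mismatch
  c1: data parity 1, sent cp 1 → ok
  c2: data parity 0, sent cp 0 → ok
  c3: data parity 0, sent cp 0 → ok
Exactly one row (r0) and one column (c0) fail → the flipped bit is at their intersection.

row 0, column 0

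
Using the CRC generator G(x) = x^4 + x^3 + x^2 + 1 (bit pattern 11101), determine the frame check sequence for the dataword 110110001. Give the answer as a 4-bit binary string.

0001

Append 4 zeros: 1101100010000. Divide by 11101 (XOR where the leading bit is 1):
  pos 0: 11011 XOR 11101 = 00110
  pos 2: 11000 XOR 11101 = 00101
  pos 4: 10101 XOR 11101 = 01000
  pos 5: 10000 XOR 11101 = 01101
  pos 6: 11010 XOR 11101 = 00111
  pos 8: 11100 XOR 11101 = 00001
Remainder (last 4 bits) = 0001. This is the CRC / FCS.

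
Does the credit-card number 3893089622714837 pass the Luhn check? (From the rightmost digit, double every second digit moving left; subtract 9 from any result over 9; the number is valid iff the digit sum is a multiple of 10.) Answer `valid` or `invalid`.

valid

From the right, keep odd positions and double even positions (subtract 9 from any doubled value over 9):
  doubled (positions 2,4,...): 6 8 5 4 9 0 9 6 → sum 47
  kept (positions 1,3,...): 7 8 1 2 6 8 3 8 → sum 43
Total = 90.
90 mod 10 = 0, so the number is valid.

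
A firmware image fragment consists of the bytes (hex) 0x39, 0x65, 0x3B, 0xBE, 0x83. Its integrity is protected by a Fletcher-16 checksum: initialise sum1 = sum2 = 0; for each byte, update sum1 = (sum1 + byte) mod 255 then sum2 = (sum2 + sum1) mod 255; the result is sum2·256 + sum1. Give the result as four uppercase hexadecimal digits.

Running sums (mod 255):
  after byte 0 (0x39): sum1=57, sum2=57
  after byte 1 (0x65): sum1=158, sum2=215
  after byte 2 (0x3B): sum1=217, sum2=177
  after byte 3 (0xBE): sum1=152, sum2=74
  after byte 4 (0x83): sum1=28, sum2=102
Checksum = sum2·256 + sum1 = 102·256 + 28 = 26140 = 0x661C.

661C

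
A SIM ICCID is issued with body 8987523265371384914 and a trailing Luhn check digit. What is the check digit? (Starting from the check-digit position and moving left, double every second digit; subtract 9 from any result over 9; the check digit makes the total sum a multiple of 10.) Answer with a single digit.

4

Partial digits right→left: 4 1 9 4 8 3 1 7 3 5 6 2 3 2 5 7 8 9 8
Double every second digit counting from the check-digit position (so the 1st, 3rd, 5th, ... of the partial from the right).
  doubled (with −9 where >9): 8 9 7 2 6 3 6 1 7 7 → sum 56
  kept as-is: 1 4 3 7 5 2 2 7 9 → sum 40
Total = 56 + 40 = 96.
Check digit = (10 − (96 mod 10)) mod 10 = 4.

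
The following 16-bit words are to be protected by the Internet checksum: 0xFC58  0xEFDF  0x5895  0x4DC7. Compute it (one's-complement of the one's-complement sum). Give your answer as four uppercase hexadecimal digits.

One's-complement addition (fold any carry out of bit 15 back into bit 0):
  0xFC58 + 0xEFDF = 0x1EC37 → wrap carry → 0xEC38
  0xEC38 + 0x5895 = 0x144CD → wrap carry → 0x44CE
  0x44CE + 0x4DC7 = 0x09295
One's-complement sum = 0x9295.
Checksum = ~0x9295 & 0xFFFF = 0x6D6A.

6D6A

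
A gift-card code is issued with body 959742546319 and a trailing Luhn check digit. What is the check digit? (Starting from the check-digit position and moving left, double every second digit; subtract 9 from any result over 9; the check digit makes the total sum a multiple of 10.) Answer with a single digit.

3

Partial digits right→left: 9 1 3 6 4 5 2 4 7 9 5 9
Double every second digit counting from the check-digit position (so the 1st, 3rd, 5th, ... of the partial from the right).
  doubled (with −9 where >9): 9 6 8 4 5 1 → sum 33
  kept as-is: 1 6 5 4 9 9 → sum 34
Total = 33 + 34 = 67.
Check digit = (10 − (67 mod 10)) mod 10 = 3.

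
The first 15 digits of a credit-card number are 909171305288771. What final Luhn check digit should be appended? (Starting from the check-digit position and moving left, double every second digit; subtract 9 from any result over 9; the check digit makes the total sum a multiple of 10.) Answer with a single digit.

Partial digits right→left: 1 7 7 8 8 2 5 0 3 1 7 1 9 0 9
Double every second digit counting from the check-digit position (so the 1st, 3rd, 5th, ... of the partial from the right).
  doubled (with −9 where >9): 2 5 7 1 6 5 9 9 → sum 44
  kept as-is: 7 8 2 0 1 1 0 → sum 19
Total = 44 + 19 = 63.
Check digit = (10 − (63 mod 10)) mod 10 = 7.

7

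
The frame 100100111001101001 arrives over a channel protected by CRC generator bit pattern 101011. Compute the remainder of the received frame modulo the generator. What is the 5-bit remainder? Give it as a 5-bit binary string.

Modulo-2 division of 100100111001101001 by 101011:
  pos 0: 100100 XOR 101011 = 001111
  pos 2: 111111 XOR 101011 = 010100
  pos 3: 101001 XOR 101011 = 000010
  pos 7: 100011 XOR 101011 = 001000
  pos 9: 100001 XOR 101011 = 001010
  pos 11: 101000 XOR 101011 = 000011
Remainder = 00111 (nonzero — an error is detected).

00111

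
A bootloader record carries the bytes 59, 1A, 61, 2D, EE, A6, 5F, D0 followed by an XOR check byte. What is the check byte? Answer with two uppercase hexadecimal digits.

C8

XOR the bytes together:
  start with 0x59
  0x59 ⊕ 0x1A = 0x43
  0x43 ⊕ 0x61 = 0x22
  0x22 ⊕ 0x2D = 0x0F
  0x0F ⊕ 0xEE = 0xE1
  0xE1 ⊕ 0xA6 = 0x47
  0x47 ⊕ 0x5F = 0x18
  0x18 ⊕ 0xD0 = 0xC8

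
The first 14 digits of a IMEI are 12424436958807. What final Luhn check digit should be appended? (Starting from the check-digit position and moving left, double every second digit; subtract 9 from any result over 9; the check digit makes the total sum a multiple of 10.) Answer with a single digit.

Partial digits right→left: 7 0 8 8 5 9 6 3 4 4 2 4 2 1
Double every second digit counting from the check-digit position (so the 1st, 3rd, 5th, ... of the partial from the right).
  doubled (with −9 where >9): 5 7 1 3 8 4 4 → sum 32
  kept as-is: 0 8 9 3 4 4 1 → sum 29
Total = 32 + 29 = 61.
Check digit = (10 − (61 mod 10)) mod 10 = 9.

9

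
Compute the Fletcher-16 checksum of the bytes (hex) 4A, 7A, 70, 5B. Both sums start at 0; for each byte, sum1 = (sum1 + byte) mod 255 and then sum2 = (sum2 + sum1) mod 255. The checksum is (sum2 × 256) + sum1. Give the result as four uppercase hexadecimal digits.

Running sums (mod 255):
  after byte 0 (4A): sum1=74, sum2=74
  after byte 1 (7A): sum1=196, sum2=15
  after byte 2 (70): sum1=53, sum2=68
  after byte 3 (5B): sum1=144, sum2=212
Checksum = sum2·256 + sum1 = 212·256 + 144 = 54416 = 0xD490.

D490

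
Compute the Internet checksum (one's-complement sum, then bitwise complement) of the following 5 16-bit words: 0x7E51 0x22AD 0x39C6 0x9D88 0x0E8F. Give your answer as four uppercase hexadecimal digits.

7923

One's-complement addition (fold any carry out of bit 15 back into bit 0):
  0x7E51 + 0x22AD = 0x0A0FE
  0xA0FE + 0x39C6 = 0x0DAC4
  0xDAC4 + 0x9D88 = 0x1784C → wrap carry → 0x784D
  0x784D + 0x0E8F = 0x086DC
One's-complement sum = 0x86DC.
Checksum = ~0x86DC & 0xFFFF = 0x7923.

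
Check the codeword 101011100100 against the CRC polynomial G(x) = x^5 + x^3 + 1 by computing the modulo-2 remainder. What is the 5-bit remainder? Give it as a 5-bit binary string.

Modulo-2 division of 101011100100 by 101001:
  pos 0: 101011 XOR 101001 = 000010
  pos 4: 101001 XOR 101001 = 000000
Remainder = 00000 (zero — the frame passes the CRC check).

00000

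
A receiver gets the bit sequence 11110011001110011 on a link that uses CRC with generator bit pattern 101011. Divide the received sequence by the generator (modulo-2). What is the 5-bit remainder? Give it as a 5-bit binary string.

01000

Modulo-2 division of 11110011001110011 by 101011:
  pos 0: 111100 XOR 101011 = 010111
  pos 1: 101111 XOR 101011 = 000100
  pos 4: 100100 XOR 101011 = 001111
  pos 6: 111111 XOR 101011 = 010100
  pos 7: 101001 XOR 101011 = 000010
  pos 11: 100011 XOR 101011 = 001000
Remainder = 01000 (nonzero — an error is detected).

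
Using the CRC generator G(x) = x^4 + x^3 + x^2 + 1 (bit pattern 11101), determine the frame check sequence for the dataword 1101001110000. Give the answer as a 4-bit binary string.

0110

Append 4 zeros: 11010011100000000. Divide by 11101 (XOR where the leading bit is 1):
  pos 0: 11010 XOR 11101 = 00111
  pos 2: 11101 XOR 11101 = 00000
  pos 7: 11000 XOR 11101 = 00101
  pos 9: 10100 XOR 11101 = 01001
  pos 10: 10010 XOR 11101 = 01111
  pos 11: 11110 XOR 11101 = 00011
Remainder (last 4 bits) = 0110. This is the CRC / FCS.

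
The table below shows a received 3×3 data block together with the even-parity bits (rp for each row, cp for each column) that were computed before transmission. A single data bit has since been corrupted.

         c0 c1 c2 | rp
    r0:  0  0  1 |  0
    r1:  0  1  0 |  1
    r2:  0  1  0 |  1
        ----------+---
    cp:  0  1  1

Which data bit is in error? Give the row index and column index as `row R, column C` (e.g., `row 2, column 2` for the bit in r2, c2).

Recompute each row's even parity and compare to rp:
  r0: data parity 1, sent rp 0 → mismatch
  r1: data parity 1, sent rp 1 → ok
  r2: data parity 1, sent rp 1 → ok
Recompute each column's even parity and compare to cp:
  c0: data parity 0, sent cp 0 → ok
  c1: data parity 0, sent cp 1 → mismatch
  c2: data parity 1, sent cp 1 → ok
Exactly one row (r0) and one column (c1) fail → the flipped bit is at their intersection.

row 0, column 1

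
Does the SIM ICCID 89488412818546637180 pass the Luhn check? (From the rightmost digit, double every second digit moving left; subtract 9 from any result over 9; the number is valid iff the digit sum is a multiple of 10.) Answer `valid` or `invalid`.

valid

From the right, keep odd positions and double even positions (subtract 9 from any doubled value over 9):
  doubled (positions 2,4,...): 7 5 3 8 7 7 2 7 8 7 → sum 61
  kept (positions 1,3,...): 0 1 3 6 5 1 2 4 8 9 → sum 39
Total = 100.
100 mod 10 = 0, so the number is valid.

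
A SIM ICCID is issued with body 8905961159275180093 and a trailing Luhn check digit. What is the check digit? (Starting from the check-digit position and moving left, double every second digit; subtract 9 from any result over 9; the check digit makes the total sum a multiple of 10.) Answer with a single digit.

Partial digits right→left: 3 9 0 0 8 1 5 7 2 9 5 1 1 6 9 5 0 9 8
Double every second digit counting from the check-digit position (so the 1st, 3rd, 5th, ... of the partial from the right).
  doubled (with −9 where >9): 6 0 7 1 4 1 2 9 0 7 → sum 37
  kept as-is: 9 0 1 7 9 1 6 5 9 → sum 47
Total = 37 + 47 = 84.
Check digit = (10 − (84 mod 10)) mod 10 = 6.

6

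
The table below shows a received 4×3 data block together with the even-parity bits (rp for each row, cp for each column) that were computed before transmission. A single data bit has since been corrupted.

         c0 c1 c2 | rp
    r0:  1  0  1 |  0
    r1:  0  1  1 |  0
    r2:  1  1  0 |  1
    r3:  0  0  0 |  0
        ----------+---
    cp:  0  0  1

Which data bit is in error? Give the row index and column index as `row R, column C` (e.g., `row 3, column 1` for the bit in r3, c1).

Recompute each row's even parity and compare to rp:
  r0: data parity 0, sent rp 0 → ok
  r1: data parity 0, sent rp 0 → ok
  r2: data parity 0, sent rp 1 → mismatch
  r3: data parity 0, sent rp 0 → ok
Recompute each column's even parity and compare to cp:
  c0: data parity 0, sent cp 0 → ok
  c1: data parity 0, sent cp 0 → ok
  c2: data parity 0, sent cp 1 → mismatch
Exactly one row (r2) and one column (c2) fail → the flipped bit is at their intersection.

row 2, column 2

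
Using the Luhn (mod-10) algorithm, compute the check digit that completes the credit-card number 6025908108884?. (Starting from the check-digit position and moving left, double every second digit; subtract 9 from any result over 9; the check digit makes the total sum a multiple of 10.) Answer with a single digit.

Partial digits right→left: 4 8 8 8 0 1 8 0 9 5 2 0 6
Double every second digit counting from the check-digit position (so the 1st, 3rd, 5th, ... of the partial from the right).
  doubled (with −9 where >9): 8 7 0 7 9 4 3 → sum 38
  kept as-is: 8 8 1 0 5 0 → sum 22
Total = 38 + 22 = 60.
Check digit = (10 − (60 mod 10)) mod 10 = 0.

0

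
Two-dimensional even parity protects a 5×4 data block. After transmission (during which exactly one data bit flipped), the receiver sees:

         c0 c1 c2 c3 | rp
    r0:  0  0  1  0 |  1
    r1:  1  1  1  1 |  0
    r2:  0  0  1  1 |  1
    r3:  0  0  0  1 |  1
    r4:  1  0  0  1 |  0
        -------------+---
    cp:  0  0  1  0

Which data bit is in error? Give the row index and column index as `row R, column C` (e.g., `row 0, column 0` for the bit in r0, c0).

Recompute each row's even parity and compare to rp:
  r0: data parity 1, sent rp 1 → ok
  r1: data parity 0, sent rp 0 → ok
  r2: data parity 0, sent rp 1 → mismatch
  r3: data parity 1, sent rp 1 → ok
  r4: data parity 0, sent rp 0 → ok
Recompute each column's even parity and compare to cp:
  c0: data parity 0, sent cp 0 → ok
  c1: data parity 1, sent cp 0 → mismatch
  c2: data parity 1, sent cp 1 → ok
  c3: data parity 0, sent cp 0 → ok
Exactly one row (r2) and one column (c1) fail → the flipped bit is at their intersection.

row 2, column 1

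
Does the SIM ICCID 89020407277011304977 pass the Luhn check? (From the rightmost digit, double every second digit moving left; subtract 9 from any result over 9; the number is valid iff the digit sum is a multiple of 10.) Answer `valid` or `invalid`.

invalid

From the right, keep odd positions and double even positions (subtract 9 from any doubled value over 9):
  doubled (positions 2,4,...): 5 8 6 2 5 4 0 0 0 7 → sum 37
  kept (positions 1,3,...): 7 9 0 1 0 7 7 4 2 9 → sum 46
Total = 83.
83 mod 10 = 3, so the number is invalid.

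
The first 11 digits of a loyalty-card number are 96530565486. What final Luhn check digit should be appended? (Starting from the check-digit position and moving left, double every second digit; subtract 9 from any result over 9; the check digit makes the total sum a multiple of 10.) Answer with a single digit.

9

Partial digits right→left: 6 8 4 5 6 5 0 3 5 6 9
Double every second digit counting from the check-digit position (so the 1st, 3rd, 5th, ... of the partial from the right).
  doubled (with −9 where >9): 3 8 3 0 1 9 → sum 24
  kept as-is: 8 5 5 3 6 → sum 27
Total = 24 + 27 = 51.
Check digit = (10 − (51 mod 10)) mod 10 = 9.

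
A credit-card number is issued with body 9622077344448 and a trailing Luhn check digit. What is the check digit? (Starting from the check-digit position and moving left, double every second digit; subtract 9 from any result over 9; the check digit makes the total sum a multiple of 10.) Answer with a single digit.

3

Partial digits right→left: 8 4 4 4 4 3 7 7 0 2 2 6 9
Double every second digit counting from the check-digit position (so the 1st, 3rd, 5th, ... of the partial from the right).
  doubled (with −9 where >9): 7 8 8 5 0 4 9 → sum 41
  kept as-is: 4 4 3 7 2 6 → sum 26
Total = 41 + 26 = 67.
Check digit = (10 − (67 mod 10)) mod 10 = 3.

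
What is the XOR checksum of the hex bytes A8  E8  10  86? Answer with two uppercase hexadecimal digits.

D6

XOR the bytes together:
  start with 0xA8
  0xA8 ⊕ 0xE8 = 0x40
  0x40 ⊕ 0x10 = 0x50
  0x50 ⊕ 0x86 = 0xD6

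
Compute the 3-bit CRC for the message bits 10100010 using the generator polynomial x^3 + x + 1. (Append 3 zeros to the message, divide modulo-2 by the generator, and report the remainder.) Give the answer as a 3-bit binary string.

111

Append 3 zeros: 10100010000. Divide by 1011 (XOR where the leading bit is 1):
  pos 0: 1010 XOR 1011 = 0001
  pos 3: 1001 XOR 1011 = 0010
  pos 5: 1000 XOR 1011 = 0011
  pos 7: 1100 XOR 1011 = 0111
Remainder (last 3 bits) = 111. This is the CRC / FCS.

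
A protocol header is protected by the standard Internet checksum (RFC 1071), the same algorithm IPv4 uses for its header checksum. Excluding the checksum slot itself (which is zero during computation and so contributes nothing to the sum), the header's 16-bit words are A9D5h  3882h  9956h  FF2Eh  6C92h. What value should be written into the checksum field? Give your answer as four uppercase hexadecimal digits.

One's-complement addition (fold any carry out of bit 15 back into bit 0):
  0xA9D5 + 0x3882 = 0x0E257
  0xE257 + 0x9956 = 0x17BAD → wrap carry → 0x7BAE
  0x7BAE + 0xFF2E = 0x17ADC → wrap carry → 0x7ADD
  0x7ADD + 0x6C92 = 0x0E76F
One's-complement sum = 0xE76F.
Checksum = ~0xE76F & 0xFFFF = 0x1890.

1890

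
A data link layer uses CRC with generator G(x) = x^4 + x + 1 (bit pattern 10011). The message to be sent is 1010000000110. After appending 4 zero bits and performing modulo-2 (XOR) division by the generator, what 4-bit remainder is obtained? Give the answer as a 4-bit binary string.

0001

Append 4 zeros: 10100000001100000. Divide by 10011 (XOR where the leading bit is 1):
  pos 0: 10100 XOR 10011 = 00111
  pos 2: 11100 XOR 10011 = 01111
  pos 3: 11110 XOR 10011 = 01101
  pos 4: 11010 XOR 10011 = 01001
  pos 5: 10010 XOR 10011 = 00001
  pos 9: 11100 XOR 10011 = 01111
  pos 10: 11110 XOR 10011 = 01101
  pos 11: 11010 XOR 10011 = 01001
  pos 12: 10010 XOR 10011 = 00001
Remainder (last 4 bits) = 0001. This is the CRC / FCS.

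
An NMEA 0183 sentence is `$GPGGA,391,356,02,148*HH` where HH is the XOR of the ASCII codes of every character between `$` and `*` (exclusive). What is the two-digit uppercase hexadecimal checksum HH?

62

XOR the ASCII codes of the payload characters:
  'G' = 0x47 → acc = 0x47
  'P' = 0x50 → acc = 0x17
  'G' = 0x47 → acc = 0x50
  'G' = 0x47 → acc = 0x17
  'A' = 0x41 → acc = 0x56
  ',' = 0x2C → acc = 0x7A
  '3' = 0x33 → acc = 0x49
  '9' = 0x39 → acc = 0x70
  '1' = 0x31 → acc = 0x41
  ',' = 0x2C → acc = 0x6D
  '3' = 0x33 → acc = 0x5E
  '5' = 0x35 → acc = 0x6B
  '6' = 0x36 → acc = 0x5D
  ',' = 0x2C → acc = 0x71
  '0' = 0x30 → acc = 0x41
  '2' = 0x32 → acc = 0x73
  ',' = 0x2C → acc = 0x5F
  '1' = 0x31 → acc = 0x6E
  '4' = 0x34 → acc = 0x5A
  '8' = 0x38 → acc = 0x62
Checksum = 0x62.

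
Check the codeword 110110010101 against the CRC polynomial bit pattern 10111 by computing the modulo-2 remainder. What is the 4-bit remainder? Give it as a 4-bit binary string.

Modulo-2 division of 110110010101 by 10111:
  pos 0: 11011 XOR 10111 = 01100
  pos 1: 11000 XOR 10111 = 01111
  pos 2: 11110 XOR 10111 = 01001
  pos 3: 10011 XOR 10111 = 00100
  pos 5: 10001 XOR 10111 = 00110
  pos 7: 11001 XOR 10111 = 01110
Remainder = 1110 (nonzero — an error is detected).

1110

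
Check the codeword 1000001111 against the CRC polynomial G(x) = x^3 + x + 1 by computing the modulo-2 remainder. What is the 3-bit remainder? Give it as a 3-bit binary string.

000

Modulo-2 division of 1000001111 by 1011:
  pos 0: 1000 XOR 1011 = 0011
  pos 2: 1100 XOR 1011 = 0111
  pos 3: 1111 XOR 1011 = 0100
  pos 4: 1001 XOR 1011 = 0010
  pos 6: 1011 XOR 1011 = 0000
Remainder = 000 (zero — the frame passes the CRC check).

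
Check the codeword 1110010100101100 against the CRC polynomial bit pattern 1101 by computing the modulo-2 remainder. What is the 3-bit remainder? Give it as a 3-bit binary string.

000

Modulo-2 division of 1110010100101100 by 1101:
  pos 0: 1110 XOR 1101 = 0011
  pos 2: 1101 XOR 1101 = 0000
  pos 7: 1001 XOR 1101 = 0100
  pos 8: 1000 XOR 1101 = 0101
  pos 9: 1011 XOR 1101 = 0110
  pos 10: 1101 XOR 1101 = 0000
Remainder = 000 (zero — the frame passes the CRC check).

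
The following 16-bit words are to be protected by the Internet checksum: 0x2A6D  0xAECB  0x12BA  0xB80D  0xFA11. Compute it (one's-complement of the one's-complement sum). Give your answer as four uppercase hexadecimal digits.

61ED

One's-complement addition (fold any carry out of bit 15 back into bit 0):
  0x2A6D + 0xAECB = 0x0D938
  0xD938 + 0x12BA = 0x0EBF2
  0xEBF2 + 0xB80D = 0x1A3FF → wrap carry → 0xA400
  0xA400 + 0xFA11 = 0x19E11 → wrap carry → 0x9E12
One's-complement sum = 0x9E12.
Checksum = ~0x9E12 & 0xFFFF = 0x61ED.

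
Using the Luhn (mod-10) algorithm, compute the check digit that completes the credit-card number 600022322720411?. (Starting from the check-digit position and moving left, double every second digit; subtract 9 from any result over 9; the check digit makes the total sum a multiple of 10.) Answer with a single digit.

Partial digits right→left: 1 1 4 0 2 7 2 2 3 2 2 0 0 0 6
Double every second digit counting from the check-digit position (so the 1st, 3rd, 5th, ... of the partial from the right).
  doubled (with −9 where >9): 2 8 4 4 6 4 0 3 → sum 31
  kept as-is: 1 0 7 2 2 0 0 → sum 12
Total = 31 + 12 = 43.
Check digit = (10 − (43 mod 10)) mod 10 = 7.

7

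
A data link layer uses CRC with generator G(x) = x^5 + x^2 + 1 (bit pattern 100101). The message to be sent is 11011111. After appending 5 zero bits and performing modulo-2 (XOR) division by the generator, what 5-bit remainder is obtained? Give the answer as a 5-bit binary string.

Append 5 zeros: 1101111100000. Divide by 100101 (XOR where the leading bit is 1):
  pos 0: 110111 XOR 100101 = 010010
  pos 1: 100101 XOR 100101 = 000000
  pos 7: 100000 XOR 100101 = 000101
Remainder (last 5 bits) = 00101. This is the CRC / FCS.

00101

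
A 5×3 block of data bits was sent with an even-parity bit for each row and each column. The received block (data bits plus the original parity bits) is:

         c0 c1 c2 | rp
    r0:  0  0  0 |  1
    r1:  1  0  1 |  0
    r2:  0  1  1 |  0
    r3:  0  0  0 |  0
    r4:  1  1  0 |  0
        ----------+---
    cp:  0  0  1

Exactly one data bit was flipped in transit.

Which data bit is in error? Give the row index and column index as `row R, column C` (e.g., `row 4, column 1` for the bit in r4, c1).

Recompute each row's even parity and compare to rp:
  r0: data parity 0, sent rp 1 → mismatch
  r1: data parity 0, sent rp 0 → ok
  r2: data parity 0, sent rp 0 → ok
  r3: data parity 0, sent rp 0 → ok
  r4: data parity 0, sent rp 0 → ok
Recompute each column's even parity and compare to cp:
  c0: data parity 0, sent cp 0 → ok
  c1: data parity 0, sent cp 0 → ok
  c2: data parity 0, sent cp 1 → mismatch
Exactly one row (r0) and one column (c2) fail → the flipped bit is at their intersection.

row 0, column 2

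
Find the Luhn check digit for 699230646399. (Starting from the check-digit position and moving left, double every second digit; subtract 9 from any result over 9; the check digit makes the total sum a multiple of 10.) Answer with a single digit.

5

Partial digits right→left: 9 9 3 6 4 6 0 3 2 9 9 6
Double every second digit counting from the check-digit position (so the 1st, 3rd, 5th, ... of the partial from the right).
  doubled (with −9 where >9): 9 6 8 0 4 9 → sum 36
  kept as-is: 9 6 6 3 9 6 → sum 39
Total = 36 + 39 = 75.
Check digit = (10 − (75 mod 10)) mod 10 = 5.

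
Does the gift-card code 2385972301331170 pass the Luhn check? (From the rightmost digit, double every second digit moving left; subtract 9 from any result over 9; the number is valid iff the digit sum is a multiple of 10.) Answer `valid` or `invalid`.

valid

From the right, keep odd positions and double even positions (subtract 9 from any doubled value over 9):
  doubled (positions 2,4,...): 5 2 6 0 4 9 7 4 → sum 37
  kept (positions 1,3,...): 0 1 3 1 3 7 5 3 → sum 23
Total = 60.
60 mod 10 = 0, so the number is valid.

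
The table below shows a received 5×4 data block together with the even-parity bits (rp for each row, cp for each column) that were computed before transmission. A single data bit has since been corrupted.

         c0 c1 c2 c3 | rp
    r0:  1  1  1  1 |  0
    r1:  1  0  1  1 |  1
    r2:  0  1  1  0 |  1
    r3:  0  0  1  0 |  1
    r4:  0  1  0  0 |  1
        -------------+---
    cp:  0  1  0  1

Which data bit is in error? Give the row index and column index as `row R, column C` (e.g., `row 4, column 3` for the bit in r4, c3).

Recompute each row's even parity and compare to rp:
  r0: data parity 0, sent rp 0 → ok
  r1: data parity 1, sent rp 1 → ok
  r2: data parity 0, sent rp 1 → mismatch
  r3: data parity 1, sent rp 1 → ok
  r4: data parity 1, sent rp 1 → ok
Recompute each column's even parity and compare to cp:
  c0: data parity 0, sent cp 0 → ok
  c1: data parity 1, sent cp 1 → ok
  c2: data parity 0, sent cp 0 → ok
  c3: data parity 0, sent cp 1 → mismatch
Exactly one row (r2) and one column (c3) fail → the flipped bit is at their intersection.

row 2, column 3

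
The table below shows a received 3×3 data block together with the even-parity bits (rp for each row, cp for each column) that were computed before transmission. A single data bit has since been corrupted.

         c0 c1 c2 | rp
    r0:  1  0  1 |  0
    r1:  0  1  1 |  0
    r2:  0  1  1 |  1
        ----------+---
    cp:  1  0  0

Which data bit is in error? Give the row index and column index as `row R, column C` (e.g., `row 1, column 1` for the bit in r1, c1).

Recompute each row's even parity and compare to rp:
  r0: data parity 0, sent rp 0 → ok
  r1: data parity 0, sent rp 0 → ok
  r2: data parity 0, sent rp 1 → mismatch
Recompute each column's even parity and compare to cp:
  c0: data parity 1, sent cp 1 → ok
  c1: data parity 0, sent cp 0 → ok
  c2: data parity 1, sent cp 0 → mismatch
Exactly one row (r2) and one column (c2) fail → the flipped bit is at their intersection.

row 2, column 2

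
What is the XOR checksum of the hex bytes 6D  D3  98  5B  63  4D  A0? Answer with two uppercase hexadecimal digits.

F3

XOR the bytes together:
  start with 0x6D
  0x6D ⊕ 0xD3 = 0xBE
  0xBE ⊕ 0x98 = 0x26
  0x26 ⊕ 0x5B = 0x7D
  0x7D ⊕ 0x63 = 0x1E
  0x1E ⊕ 0x4D = 0x53
  0x53 ⊕ 0xA0 = 0xF3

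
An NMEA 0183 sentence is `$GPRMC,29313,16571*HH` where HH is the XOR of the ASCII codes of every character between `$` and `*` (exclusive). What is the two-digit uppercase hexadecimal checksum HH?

45

XOR the ASCII codes of the payload characters:
  'G' = 0x47 → acc = 0x47
  'P' = 0x50 → acc = 0x17
  'R' = 0x52 → acc = 0x45
  'M' = 0x4D → acc = 0x08
  'C' = 0x43 → acc = 0x4B
  ',' = 0x2C → acc = 0x67
  '2' = 0x32 → acc = 0x55
  '9' = 0x39 → acc = 0x6C
  '3' = 0x33 → acc = 0x5F
  '1' = 0x31 → acc = 0x6E
  '3' = 0x33 → acc = 0x5D
  ',' = 0x2C → acc = 0x71
  '1' = 0x31 → acc = 0x40
  '6' = 0x36 → acc = 0x76
  '5' = 0x35 → acc = 0x43
  '7' = 0x37 → acc = 0x74
  '1' = 0x31 → acc = 0x45
Checksum = 0x45.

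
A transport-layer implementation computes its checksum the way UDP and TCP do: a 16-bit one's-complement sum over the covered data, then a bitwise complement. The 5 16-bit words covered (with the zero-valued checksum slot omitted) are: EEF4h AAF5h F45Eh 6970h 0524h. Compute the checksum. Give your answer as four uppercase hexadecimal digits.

One's-complement addition (fold any carry out of bit 15 back into bit 0):
  0xEEF4 + 0xAAF5 = 0x199E9 → wrap carry → 0x99EA
  0x99EA + 0xF45E = 0x18E48 → wrap carry → 0x8E49
  0x8E49 + 0x6970 = 0x0F7B9
  0xF7B9 + 0x0524 = 0x0FCDD
One's-complement sum = 0xFCDD.
Checksum = ~0xFCDD & 0xFFFF = 0x0322.

0322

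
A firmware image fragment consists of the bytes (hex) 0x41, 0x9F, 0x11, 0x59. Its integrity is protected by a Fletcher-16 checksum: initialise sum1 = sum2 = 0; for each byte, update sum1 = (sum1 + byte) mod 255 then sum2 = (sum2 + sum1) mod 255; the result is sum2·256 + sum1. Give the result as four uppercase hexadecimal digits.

5F4B

Running sums (mod 255):
  after byte 0 (0x41): sum1=65, sum2=65
  after byte 1 (0x9F): sum1=224, sum2=34
  after byte 2 (0x11): sum1=241, sum2=20
  after byte 3 (0x59): sum1=75, sum2=95
Checksum = sum2·256 + sum1 = 95·256 + 75 = 24395 = 0x5F4B.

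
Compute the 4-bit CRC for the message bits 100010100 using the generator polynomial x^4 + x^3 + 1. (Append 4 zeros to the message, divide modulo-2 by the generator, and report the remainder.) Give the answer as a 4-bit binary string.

0010

Append 4 zeros: 1000101000000. Divide by 11001 (XOR where the leading bit is 1):
  pos 0: 10001 XOR 11001 = 01000
  pos 1: 10000 XOR 11001 = 01001
  pos 2: 10011 XOR 11001 = 01010
  pos 3: 10100 XOR 11001 = 01101
  pos 4: 11010 XOR 11001 = 00011
  pos 7: 11000 XOR 11001 = 00001
Remainder (last 4 bits) = 0010. This is the CRC / FCS.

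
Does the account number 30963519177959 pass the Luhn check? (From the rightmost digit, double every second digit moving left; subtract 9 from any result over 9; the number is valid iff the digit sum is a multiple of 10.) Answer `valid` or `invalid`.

invalid

From the right, keep odd positions and double even positions (subtract 9 from any doubled value over 9):
  doubled (positions 2,4,...): 1 5 2 2 6 9 6 → sum 31
  kept (positions 1,3,...): 9 9 7 9 5 6 0 → sum 45
Total = 76.
76 mod 10 = 6, so the number is invalid.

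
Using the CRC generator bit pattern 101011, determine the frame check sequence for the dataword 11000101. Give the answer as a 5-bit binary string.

11011

Append 5 zeros: 1100010100000. Divide by 101011 (XOR where the leading bit is 1):
  pos 0: 110001 XOR 101011 = 011010
  pos 1: 110100 XOR 101011 = 011111
  pos 2: 111111 XOR 101011 = 010100
  pos 3: 101000 XOR 101011 = 000011
  pos 7: 110000 XOR 101011 = 011011
Remainder (last 5 bits) = 11011. This is the CRC / FCS.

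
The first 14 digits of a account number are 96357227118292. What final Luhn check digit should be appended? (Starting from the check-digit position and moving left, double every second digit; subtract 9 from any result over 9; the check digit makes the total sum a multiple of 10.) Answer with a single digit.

Partial digits right→left: 2 9 2 8 1 1 7 2 2 7 5 3 6 9
Double every second digit counting from the check-digit position (so the 1st, 3rd, 5th, ... of the partial from the right).
  doubled (with −9 where >9): 4 4 2 5 4 1 3 → sum 23
  kept as-is: 9 8 1 2 7 3 9 → sum 39
Total = 23 + 39 = 62.
Check digit = (10 − (62 mod 10)) mod 10 = 8.

8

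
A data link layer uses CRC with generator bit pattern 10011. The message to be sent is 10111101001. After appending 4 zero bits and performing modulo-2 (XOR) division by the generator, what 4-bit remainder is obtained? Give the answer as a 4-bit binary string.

Append 4 zeros: 101111010010000. Divide by 10011 (XOR where the leading bit is 1):
  pos 0: 10111 XOR 10011 = 00100
  pos 2: 10010 XOR 10011 = 00001
  pos 6: 11001 XOR 10011 = 01010
  pos 7: 10100 XOR 10011 = 00111
  pos 9: 11100 XOR 10011 = 01111
  pos 10: 11110 XOR 10011 = 01101
Remainder (last 4 bits) = 1101. This is the CRC / FCS.

1101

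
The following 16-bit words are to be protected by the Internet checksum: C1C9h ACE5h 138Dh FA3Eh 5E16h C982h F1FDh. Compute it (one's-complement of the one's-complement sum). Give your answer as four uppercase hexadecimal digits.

69ED

One's-complement addition (fold any carry out of bit 15 back into bit 0):
  0xC1C9 + 0xACE5 = 0x16EAE → wrap carry → 0x6EAF
  0x6EAF + 0x138D = 0x0823C
  0x823C + 0xFA3E = 0x17C7A → wrap carry → 0x7C7B
  0x7C7B + 0x5E16 = 0x0DA91
  0xDA91 + 0xC982 = 0x1A413 → wrap carry → 0xA414
  0xA414 + 0xF1FD = 0x19611 → wrap carry → 0x9612
One's-complement sum = 0x9612.
Checksum = ~0x9612 & 0xFFFF = 0x69ED.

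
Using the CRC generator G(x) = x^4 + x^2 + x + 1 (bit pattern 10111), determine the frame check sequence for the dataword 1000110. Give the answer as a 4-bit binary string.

Append 4 zeros: 10001100000. Divide by 10111 (XOR where the leading bit is 1):
  pos 0: 10001 XOR 10111 = 00110
  pos 2: 11010 XOR 10111 = 01101
  pos 3: 11010 XOR 10111 = 01101
  pos 4: 11010 XOR 10111 = 01101
  pos 5: 11010 XOR 10111 = 01101
  pos 6: 11010 XOR 10111 = 01101
Remainder (last 4 bits) = 1101. This is the CRC / FCS.

1101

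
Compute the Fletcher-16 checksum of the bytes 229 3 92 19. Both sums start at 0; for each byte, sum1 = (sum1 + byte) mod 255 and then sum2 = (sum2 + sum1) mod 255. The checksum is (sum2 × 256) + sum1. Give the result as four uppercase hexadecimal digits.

Running sums (mod 255):
  after byte 0 (229): sum1=229, sum2=229
  after byte 1 (3): sum1=232, sum2=206
  after byte 2 (92): sum1=69, sum2=20
  after byte 3 (19): sum1=88, sum2=108
Checksum = sum2·256 + sum1 = 108·256 + 88 = 27736 = 0x6C58.

6C58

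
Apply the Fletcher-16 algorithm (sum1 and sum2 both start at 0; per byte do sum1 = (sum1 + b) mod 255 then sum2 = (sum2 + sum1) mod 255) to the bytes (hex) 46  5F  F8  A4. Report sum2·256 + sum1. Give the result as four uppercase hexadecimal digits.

Running sums (mod 255):
  after byte 0 (46): sum1=70, sum2=70
  after byte 1 (5F): sum1=165, sum2=235
  after byte 2 (F8): sum1=158, sum2=138
  after byte 3 (A4): sum1=67, sum2=205
Checksum = sum2·256 + sum1 = 205·256 + 67 = 52547 = 0xCD43.

CD43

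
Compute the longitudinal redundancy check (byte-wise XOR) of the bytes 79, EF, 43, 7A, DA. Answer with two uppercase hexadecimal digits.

75

XOR the bytes together:
  start with 0x79
  0x79 ⊕ 0xEF = 0x96
  0x96 ⊕ 0x43 = 0xD5
  0xD5 ⊕ 0x7A = 0xAF
  0xAF ⊕ 0xDA = 0x75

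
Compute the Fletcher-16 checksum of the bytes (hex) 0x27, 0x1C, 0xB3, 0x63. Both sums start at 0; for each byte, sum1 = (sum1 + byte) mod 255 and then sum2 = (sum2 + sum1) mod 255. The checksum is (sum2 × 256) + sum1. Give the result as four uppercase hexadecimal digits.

Running sums (mod 255):
  after byte 0 (0x27): sum1=39, sum2=39
  after byte 1 (0x1C): sum1=67, sum2=106
  after byte 2 (0xB3): sum1=246, sum2=97
  after byte 3 (0x63): sum1=90, sum2=187
Checksum = sum2·256 + sum1 = 187·256 + 90 = 47962 = 0xBB5A.

BB5A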